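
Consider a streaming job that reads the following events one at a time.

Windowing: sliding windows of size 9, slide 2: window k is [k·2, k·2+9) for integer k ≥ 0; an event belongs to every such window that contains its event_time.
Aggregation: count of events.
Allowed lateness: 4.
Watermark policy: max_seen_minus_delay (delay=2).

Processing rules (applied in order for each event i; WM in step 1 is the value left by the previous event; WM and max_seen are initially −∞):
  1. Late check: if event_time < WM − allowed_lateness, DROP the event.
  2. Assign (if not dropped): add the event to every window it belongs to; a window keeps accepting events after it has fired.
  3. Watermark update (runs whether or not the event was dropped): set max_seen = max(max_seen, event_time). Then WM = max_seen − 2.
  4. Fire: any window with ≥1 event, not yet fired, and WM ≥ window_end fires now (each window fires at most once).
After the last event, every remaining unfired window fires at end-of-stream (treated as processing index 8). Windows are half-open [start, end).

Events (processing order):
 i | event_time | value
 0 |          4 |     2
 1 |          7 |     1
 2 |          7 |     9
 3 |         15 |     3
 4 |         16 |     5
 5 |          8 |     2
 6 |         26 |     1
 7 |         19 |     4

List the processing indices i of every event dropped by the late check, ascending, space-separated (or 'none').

i=0 t=4 v=2: → [4,13),[2,11),[0,9); WM=2
i=1 t=7 v=1: → [6,15),[4,13),[2,11),[0,9); WM=5
i=2 t=7 v=9: → [6,15),[4,13),[2,11),[0,9); WM=5
i=3 t=15 v=3: → [14,23),[12,21),[10,19),[8,17); WM=13; [0,9) fires=3 [2,11) fires=3 [4,13) fires=3
i=4 t=16 v=5: → [16,25),[14,23),[12,21),[10,19),[8,17); WM=14
i=5 t=8 v=2: DROP (t<14-4); WM=14
i=6 t=26 v=1: → [26,35),[24,33),[22,31),[20,29),[18,27); WM=24; [6,15) fires=2 [8,17) fires=2 [10,19) fires=2 [12,21) fires=2 [14,23) fires=2
i=7 t=19 v=4: DROP (t<24-4); WM=24

5 7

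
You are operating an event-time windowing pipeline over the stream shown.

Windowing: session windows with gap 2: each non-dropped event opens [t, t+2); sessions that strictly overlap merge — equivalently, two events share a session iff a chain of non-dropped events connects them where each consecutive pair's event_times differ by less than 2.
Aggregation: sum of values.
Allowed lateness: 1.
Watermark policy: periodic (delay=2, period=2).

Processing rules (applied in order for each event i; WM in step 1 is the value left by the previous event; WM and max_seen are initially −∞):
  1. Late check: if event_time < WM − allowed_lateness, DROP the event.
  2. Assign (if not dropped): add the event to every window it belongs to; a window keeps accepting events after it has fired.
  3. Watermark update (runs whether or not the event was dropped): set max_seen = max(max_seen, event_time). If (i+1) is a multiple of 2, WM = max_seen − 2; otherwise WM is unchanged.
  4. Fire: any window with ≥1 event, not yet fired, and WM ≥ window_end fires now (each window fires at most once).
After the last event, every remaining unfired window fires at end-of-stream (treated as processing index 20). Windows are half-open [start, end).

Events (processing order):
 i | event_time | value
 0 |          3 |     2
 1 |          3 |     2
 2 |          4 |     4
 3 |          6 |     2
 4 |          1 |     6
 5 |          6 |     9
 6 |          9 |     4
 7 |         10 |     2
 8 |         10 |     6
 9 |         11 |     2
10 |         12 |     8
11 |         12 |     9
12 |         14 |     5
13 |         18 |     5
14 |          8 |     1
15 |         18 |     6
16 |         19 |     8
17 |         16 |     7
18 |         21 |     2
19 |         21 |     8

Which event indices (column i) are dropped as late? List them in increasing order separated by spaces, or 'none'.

i=0 t=3 v=2: → [3,5); WM=−∞
i=1 t=3 v=2: → [3,5); WM=1
i=2 t=4 v=4: → [3,6); WM=1
i=3 t=6 v=2: → [6,8); WM=4
i=4 t=1 v=6: DROP (t<4-1); WM=4
i=5 t=6 v=9: → [6,8); WM=4
i=6 t=9 v=4: → [9,11); WM=4
i=7 t=10 v=2: → [9,12); WM=8
i=8 t=10 v=6: → [9,12); WM=8
i=9 t=11 v=2: → [9,13); WM=9
i=10 t=12 v=8: → [9,14); WM=9
i=11 t=12 v=9: → [9,14); WM=10
i=12 t=14 v=5: → [14,16); WM=10
i=13 t=18 v=5: → [18,20); WM=16
i=14 t=8 v=1: DROP (t<16-1); WM=16
i=15 t=18 v=6: → [18,20); WM=16
i=16 t=19 v=8: → [18,21); WM=16
i=17 t=16 v=7: → [16,18); WM=17
i=18 t=21 v=2: → [21,23); WM=17
i=19 t=21 v=8: → [21,23); WM=19

4 14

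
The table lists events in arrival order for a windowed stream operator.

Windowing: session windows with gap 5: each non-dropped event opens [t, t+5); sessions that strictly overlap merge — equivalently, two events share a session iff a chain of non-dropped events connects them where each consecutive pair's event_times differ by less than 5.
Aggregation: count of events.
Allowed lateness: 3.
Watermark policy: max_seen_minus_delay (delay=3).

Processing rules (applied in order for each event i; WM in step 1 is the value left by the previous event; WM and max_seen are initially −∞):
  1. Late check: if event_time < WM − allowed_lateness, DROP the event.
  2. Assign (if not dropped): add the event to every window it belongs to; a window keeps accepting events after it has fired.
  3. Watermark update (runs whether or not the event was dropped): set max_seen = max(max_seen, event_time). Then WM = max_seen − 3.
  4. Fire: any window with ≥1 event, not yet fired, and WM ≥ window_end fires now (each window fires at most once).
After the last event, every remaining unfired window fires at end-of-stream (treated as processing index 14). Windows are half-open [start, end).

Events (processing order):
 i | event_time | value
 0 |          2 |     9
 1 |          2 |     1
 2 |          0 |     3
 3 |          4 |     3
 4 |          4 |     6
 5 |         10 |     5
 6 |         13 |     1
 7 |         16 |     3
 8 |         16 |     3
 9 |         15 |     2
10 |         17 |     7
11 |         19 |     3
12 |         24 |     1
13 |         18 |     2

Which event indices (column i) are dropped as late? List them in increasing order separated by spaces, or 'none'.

none

i=0 t=2 v=9: → [2,7); WM=-1
i=1 t=2 v=1: → [2,7); WM=-1
i=2 t=0 v=3: → [0,7); WM=-1
i=3 t=4 v=3: → [0,9); WM=1
i=4 t=4 v=6: → [0,9); WM=1
i=5 t=10 v=5: → [10,15); WM=7
i=6 t=13 v=1: → [10,18); WM=10
i=7 t=16 v=3: → [10,21); WM=13
i=8 t=16 v=3: → [10,21); WM=13
i=9 t=15 v=2: → [10,21); WM=13
i=10 t=17 v=7: → [10,22); WM=14
i=11 t=19 v=3: → [10,24); WM=16
i=12 t=24 v=1: → [24,29); WM=21
i=13 t=18 v=2: → [10,24); WM=21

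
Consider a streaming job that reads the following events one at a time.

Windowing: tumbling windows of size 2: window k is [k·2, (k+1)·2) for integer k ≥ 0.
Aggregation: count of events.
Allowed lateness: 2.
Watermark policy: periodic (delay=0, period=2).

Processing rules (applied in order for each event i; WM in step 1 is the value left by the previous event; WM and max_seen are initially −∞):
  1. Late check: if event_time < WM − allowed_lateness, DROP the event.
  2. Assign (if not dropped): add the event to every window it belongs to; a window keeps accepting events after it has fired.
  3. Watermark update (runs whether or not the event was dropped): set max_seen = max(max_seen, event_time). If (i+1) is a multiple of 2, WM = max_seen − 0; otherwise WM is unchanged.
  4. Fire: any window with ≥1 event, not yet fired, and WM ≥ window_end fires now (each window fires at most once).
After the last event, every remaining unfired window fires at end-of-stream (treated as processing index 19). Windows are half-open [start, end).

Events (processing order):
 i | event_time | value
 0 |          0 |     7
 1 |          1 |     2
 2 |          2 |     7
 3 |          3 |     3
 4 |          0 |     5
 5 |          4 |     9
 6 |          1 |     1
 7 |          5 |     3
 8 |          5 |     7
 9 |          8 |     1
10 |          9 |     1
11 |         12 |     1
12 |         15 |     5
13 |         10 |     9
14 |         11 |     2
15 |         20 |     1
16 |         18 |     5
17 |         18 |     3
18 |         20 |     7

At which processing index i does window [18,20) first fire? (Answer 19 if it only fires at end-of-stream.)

16

i=0 t=0 v=7: → [0,2); WM=−∞
i=1 t=1 v=2: → [0,2); WM=1
i=2 t=2 v=7: → [2,4); WM=1
i=3 t=3 v=3: → [2,4); WM=3; [0,2) fires=2
i=4 t=0 v=5: DROP (t<3-2); WM=3
i=5 t=4 v=9: → [4,6); WM=4; [2,4) fires=2
i=6 t=1 v=1: DROP (t<4-2); WM=4
i=7 t=5 v=3: → [4,6); WM=5
i=8 t=5 v=7: → [4,6); WM=5
i=9 t=8 v=1: → [8,10); WM=8; [4,6) fires=3
i=10 t=9 v=1: → [8,10); WM=8
i=11 t=12 v=1: → [12,14); WM=12; [8,10) fires=2
i=12 t=15 v=5: → [14,16); WM=12
i=13 t=10 v=9: → [10,12); WM=15; [10,12) fires=1 [12,14) fires=1
i=14 t=11 v=2: DROP (t<15-2); WM=15
i=15 t=20 v=1: → [20,22); WM=20; [14,16) fires=1
i=16 t=18 v=5: → [18,20); WM=20; [18,20) fires=1
i=17 t=18 v=3: → [18,20); WM=20
i=18 t=20 v=7: → [20,22); WM=20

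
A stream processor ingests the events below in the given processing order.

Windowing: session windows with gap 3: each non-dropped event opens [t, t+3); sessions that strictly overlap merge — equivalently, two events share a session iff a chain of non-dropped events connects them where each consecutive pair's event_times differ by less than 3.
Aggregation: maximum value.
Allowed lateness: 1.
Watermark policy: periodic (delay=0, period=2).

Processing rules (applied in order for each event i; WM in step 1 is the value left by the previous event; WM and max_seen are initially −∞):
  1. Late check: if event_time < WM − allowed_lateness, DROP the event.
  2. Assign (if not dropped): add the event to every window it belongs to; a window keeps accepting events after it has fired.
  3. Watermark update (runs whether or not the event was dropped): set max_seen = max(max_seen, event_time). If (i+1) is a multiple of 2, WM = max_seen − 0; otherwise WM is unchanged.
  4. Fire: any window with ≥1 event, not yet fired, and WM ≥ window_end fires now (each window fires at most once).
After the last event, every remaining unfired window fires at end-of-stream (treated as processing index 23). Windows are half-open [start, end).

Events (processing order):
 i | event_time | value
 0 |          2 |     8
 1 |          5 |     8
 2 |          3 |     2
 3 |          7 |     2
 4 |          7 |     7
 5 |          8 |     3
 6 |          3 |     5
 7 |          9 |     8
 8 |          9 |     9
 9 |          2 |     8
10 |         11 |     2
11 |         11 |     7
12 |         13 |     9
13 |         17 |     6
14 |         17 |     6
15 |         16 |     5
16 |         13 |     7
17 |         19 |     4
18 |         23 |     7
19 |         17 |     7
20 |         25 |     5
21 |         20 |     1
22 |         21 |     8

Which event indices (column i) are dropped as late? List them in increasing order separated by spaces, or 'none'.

2 6 9 16 19 21 22

i=0 t=2 v=8: → [2,5); WM=−∞
i=1 t=5 v=8: → [5,8); WM=5
i=2 t=3 v=2: DROP (t<5-1); WM=5
i=3 t=7 v=2: → [5,10); WM=7
i=4 t=7 v=7: → [5,10); WM=7
i=5 t=8 v=3: → [5,11); WM=8
i=6 t=3 v=5: DROP (t<8-1); WM=8
i=7 t=9 v=8: → [5,12); WM=9
i=8 t=9 v=9: → [5,12); WM=9
i=9 t=2 v=8: DROP (t<9-1); WM=9
i=10 t=11 v=2: → [5,14); WM=9
i=11 t=11 v=7: → [5,14); WM=11
i=12 t=13 v=9: → [5,16); WM=11
i=13 t=17 v=6: → [17,20); WM=17
i=14 t=17 v=6: → [17,20); WM=17
i=15 t=16 v=5: → [16,20); WM=17
i=16 t=13 v=7: DROP (t<17-1); WM=17
i=17 t=19 v=4: → [16,22); WM=19
i=18 t=23 v=7: → [23,26); WM=19
i=19 t=17 v=7: DROP (t<19-1); WM=23
i=20 t=25 v=5: → [23,28); WM=23
i=21 t=20 v=1: DROP (t<23-1); WM=25
i=22 t=21 v=8: DROP (t<25-1); WM=25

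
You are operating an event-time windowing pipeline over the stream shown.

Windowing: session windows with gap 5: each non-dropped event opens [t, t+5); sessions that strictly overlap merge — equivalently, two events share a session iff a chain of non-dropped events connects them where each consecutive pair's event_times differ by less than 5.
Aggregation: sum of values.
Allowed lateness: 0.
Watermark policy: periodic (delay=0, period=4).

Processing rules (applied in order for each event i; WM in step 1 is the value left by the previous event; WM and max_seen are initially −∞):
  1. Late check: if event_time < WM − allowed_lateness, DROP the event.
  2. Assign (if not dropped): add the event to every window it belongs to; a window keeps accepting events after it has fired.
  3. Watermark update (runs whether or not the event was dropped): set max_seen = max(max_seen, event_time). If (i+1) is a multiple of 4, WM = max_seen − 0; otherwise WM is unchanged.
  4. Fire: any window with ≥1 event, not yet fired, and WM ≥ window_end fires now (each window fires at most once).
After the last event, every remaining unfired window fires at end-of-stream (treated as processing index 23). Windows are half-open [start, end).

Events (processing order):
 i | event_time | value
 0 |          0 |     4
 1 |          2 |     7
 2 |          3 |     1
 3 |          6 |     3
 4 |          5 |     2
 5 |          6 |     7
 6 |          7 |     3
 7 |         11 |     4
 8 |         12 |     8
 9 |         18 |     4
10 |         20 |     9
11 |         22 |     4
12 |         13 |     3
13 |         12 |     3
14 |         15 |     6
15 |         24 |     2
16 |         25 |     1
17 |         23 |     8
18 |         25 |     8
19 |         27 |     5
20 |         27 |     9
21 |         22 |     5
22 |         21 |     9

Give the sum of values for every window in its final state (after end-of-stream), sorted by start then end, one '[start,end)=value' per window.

i=0 t=0 v=4: → [0,5); WM=−∞
i=1 t=2 v=7: → [0,7); WM=−∞
i=2 t=3 v=1: → [0,8); WM=−∞
i=3 t=6 v=3: → [0,11); WM=6
i=4 t=5 v=2: DROP (t<6-0); WM=6
i=5 t=6 v=7: → [0,11); WM=6
i=6 t=7 v=3: → [0,12); WM=6
i=7 t=11 v=4: → [0,16); WM=11
i=8 t=12 v=8: → [0,17); WM=11
i=9 t=18 v=4: → [18,23); WM=11
i=10 t=20 v=9: → [18,25); WM=11
i=11 t=22 v=4: → [18,27); WM=22
i=12 t=13 v=3: DROP (t<22-0); WM=22
i=13 t=12 v=3: DROP (t<22-0); WM=22
i=14 t=15 v=6: DROP (t<22-0); WM=22
i=15 t=24 v=2: → [18,29); WM=24
i=16 t=25 v=1: → [18,30); WM=24
i=17 t=23 v=8: DROP (t<24-0); WM=24
i=18 t=25 v=8: → [18,30); WM=24
i=19 t=27 v=5: → [18,32); WM=27
i=20 t=27 v=9: → [18,32); WM=27
i=21 t=22 v=5: DROP (t<27-0); WM=27
i=22 t=21 v=9: DROP (t<27-0); WM=27

[0,17)=37 [18,32)=42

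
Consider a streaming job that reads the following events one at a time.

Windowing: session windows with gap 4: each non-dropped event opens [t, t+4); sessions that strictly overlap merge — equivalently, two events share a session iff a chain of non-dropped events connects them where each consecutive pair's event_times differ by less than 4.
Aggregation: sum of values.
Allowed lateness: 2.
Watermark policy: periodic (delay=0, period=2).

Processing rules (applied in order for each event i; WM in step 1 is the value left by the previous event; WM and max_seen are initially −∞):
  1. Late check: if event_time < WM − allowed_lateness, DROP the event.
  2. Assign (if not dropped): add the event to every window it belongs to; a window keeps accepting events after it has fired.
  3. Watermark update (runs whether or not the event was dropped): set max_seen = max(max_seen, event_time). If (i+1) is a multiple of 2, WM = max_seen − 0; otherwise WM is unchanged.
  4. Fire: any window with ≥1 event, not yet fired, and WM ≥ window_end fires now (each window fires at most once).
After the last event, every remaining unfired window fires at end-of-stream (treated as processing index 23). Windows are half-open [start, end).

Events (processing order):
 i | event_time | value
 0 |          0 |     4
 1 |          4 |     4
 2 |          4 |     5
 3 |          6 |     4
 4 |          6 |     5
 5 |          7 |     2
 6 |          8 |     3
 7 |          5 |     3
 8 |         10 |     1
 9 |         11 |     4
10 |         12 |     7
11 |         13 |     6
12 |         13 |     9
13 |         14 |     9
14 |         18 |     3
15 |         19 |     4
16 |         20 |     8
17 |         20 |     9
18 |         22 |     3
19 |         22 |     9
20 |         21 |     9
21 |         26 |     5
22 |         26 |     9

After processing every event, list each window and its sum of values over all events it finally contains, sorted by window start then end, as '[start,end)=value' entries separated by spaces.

[0,4)=4 [4,18)=62 [18,26)=45 [26,30)=14

i=0 t=0 v=4: → [0,4); WM=−∞
i=1 t=4 v=4: → [4,8); WM=4
i=2 t=4 v=5: → [4,8); WM=4
i=3 t=6 v=4: → [4,10); WM=6
i=4 t=6 v=5: → [4,10); WM=6
i=5 t=7 v=2: → [4,11); WM=7
i=6 t=8 v=3: → [4,12); WM=7
i=7 t=5 v=3: → [4,12); WM=8
i=8 t=10 v=1: → [4,14); WM=8
i=9 t=11 v=4: → [4,15); WM=11
i=10 t=12 v=7: → [4,16); WM=11
i=11 t=13 v=6: → [4,17); WM=13
i=12 t=13 v=9: → [4,17); WM=13
i=13 t=14 v=9: → [4,18); WM=14
i=14 t=18 v=3: → [18,22); WM=14
i=15 t=19 v=4: → [18,23); WM=19
i=16 t=20 v=8: → [18,24); WM=19
i=17 t=20 v=9: → [18,24); WM=20
i=18 t=22 v=3: → [18,26); WM=20
i=19 t=22 v=9: → [18,26); WM=22
i=20 t=21 v=9: → [18,26); WM=22
i=21 t=26 v=5: → [26,30); WM=26
i=22 t=26 v=9: → [26,30); WM=26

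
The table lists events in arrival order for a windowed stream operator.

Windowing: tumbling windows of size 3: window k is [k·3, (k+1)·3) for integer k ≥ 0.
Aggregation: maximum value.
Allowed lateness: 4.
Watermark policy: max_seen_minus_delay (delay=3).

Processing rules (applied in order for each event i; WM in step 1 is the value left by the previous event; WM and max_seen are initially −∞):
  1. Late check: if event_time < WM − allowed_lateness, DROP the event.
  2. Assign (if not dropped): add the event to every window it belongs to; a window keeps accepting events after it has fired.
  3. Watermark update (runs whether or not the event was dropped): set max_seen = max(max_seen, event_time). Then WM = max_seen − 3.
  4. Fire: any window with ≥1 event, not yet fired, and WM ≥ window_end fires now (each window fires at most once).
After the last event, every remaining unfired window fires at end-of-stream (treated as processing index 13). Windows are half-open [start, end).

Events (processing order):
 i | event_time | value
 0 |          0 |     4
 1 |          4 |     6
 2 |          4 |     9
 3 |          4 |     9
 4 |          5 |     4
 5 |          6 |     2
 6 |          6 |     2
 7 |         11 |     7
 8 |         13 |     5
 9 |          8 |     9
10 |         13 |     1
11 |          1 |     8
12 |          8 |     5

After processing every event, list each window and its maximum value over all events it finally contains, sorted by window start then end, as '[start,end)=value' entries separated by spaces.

[0,3)=4 [3,6)=9 [6,9)=9 [9,12)=7 [12,15)=5

i=0 t=0 v=4: → [0,3); WM=-3
i=1 t=4 v=6: → [3,6); WM=1
i=2 t=4 v=9: → [3,6); WM=1
i=3 t=4 v=9: → [3,6); WM=1
i=4 t=5 v=4: → [3,6); WM=2
i=5 t=6 v=2: → [6,9); WM=3; [0,3) fires=4
i=6 t=6 v=2: → [6,9); WM=3
i=7 t=11 v=7: → [9,12); WM=8; [3,6) fires=9
i=8 t=13 v=5: → [12,15); WM=10; [6,9) fires=2
i=9 t=8 v=9: → [6,9); WM=10
i=10 t=13 v=1: → [12,15); WM=10
i=11 t=1 v=8: DROP (t<10-4); WM=10
i=12 t=8 v=5: → [6,9); WM=10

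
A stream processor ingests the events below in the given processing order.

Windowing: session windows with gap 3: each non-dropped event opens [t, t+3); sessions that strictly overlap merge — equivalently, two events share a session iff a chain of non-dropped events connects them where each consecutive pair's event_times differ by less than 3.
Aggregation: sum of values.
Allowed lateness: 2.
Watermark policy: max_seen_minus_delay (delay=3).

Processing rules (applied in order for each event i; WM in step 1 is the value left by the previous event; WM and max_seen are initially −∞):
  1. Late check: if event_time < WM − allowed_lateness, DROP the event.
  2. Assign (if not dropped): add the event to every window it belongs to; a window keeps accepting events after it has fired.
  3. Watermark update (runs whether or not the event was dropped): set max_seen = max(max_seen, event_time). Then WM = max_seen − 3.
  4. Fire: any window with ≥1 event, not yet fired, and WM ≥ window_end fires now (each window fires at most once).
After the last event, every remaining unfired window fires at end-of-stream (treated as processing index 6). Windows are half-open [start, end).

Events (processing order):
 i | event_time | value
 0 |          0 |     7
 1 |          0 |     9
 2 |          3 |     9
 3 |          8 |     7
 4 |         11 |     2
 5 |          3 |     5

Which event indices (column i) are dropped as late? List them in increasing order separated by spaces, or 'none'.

i=0 t=0 v=7: → [0,3); WM=-3
i=1 t=0 v=9: → [0,3); WM=-3
i=2 t=3 v=9: → [3,6); WM=0
i=3 t=8 v=7: → [8,11); WM=5
i=4 t=11 v=2: → [11,14); WM=8
i=5 t=3 v=5: DROP (t<8-2); WM=8

5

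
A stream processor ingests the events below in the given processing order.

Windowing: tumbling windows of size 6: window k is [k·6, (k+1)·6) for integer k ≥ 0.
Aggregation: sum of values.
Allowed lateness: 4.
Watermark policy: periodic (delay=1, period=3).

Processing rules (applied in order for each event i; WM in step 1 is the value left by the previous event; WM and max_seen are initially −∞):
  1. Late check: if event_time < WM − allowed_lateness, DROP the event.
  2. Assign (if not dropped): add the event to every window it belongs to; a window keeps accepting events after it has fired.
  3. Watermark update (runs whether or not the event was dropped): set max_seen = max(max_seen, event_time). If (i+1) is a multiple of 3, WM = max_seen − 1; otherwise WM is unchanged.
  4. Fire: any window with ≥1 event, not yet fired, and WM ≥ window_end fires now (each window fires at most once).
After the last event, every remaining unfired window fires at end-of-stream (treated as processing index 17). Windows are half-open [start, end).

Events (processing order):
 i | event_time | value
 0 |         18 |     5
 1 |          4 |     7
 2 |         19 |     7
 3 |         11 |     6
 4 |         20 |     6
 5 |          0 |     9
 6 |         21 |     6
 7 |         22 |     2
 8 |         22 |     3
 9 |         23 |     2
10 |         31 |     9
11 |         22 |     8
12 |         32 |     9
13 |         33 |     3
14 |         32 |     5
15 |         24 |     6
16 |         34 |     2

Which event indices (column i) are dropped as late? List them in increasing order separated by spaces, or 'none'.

i=0 t=18 v=5: → [18,24); WM=−∞
i=1 t=4 v=7: → [0,6); WM=−∞
i=2 t=19 v=7: → [18,24); WM=18; [0,6) fires=7
i=3 t=11 v=6: DROP (t<18-4); WM=18
i=4 t=20 v=6: → [18,24); WM=18
i=5 t=0 v=9: DROP (t<18-4); WM=19
i=6 t=21 v=6: → [18,24); WM=19
i=7 t=22 v=2: → [18,24); WM=19
i=8 t=22 v=3: → [18,24); WM=21
i=9 t=23 v=2: → [18,24); WM=21
i=10 t=31 v=9: → [30,36); WM=21
i=11 t=22 v=8: → [18,24); WM=30; [18,24) fires=39
i=12 t=32 v=9: → [30,36); WM=30
i=13 t=33 v=3: → [30,36); WM=30
i=14 t=32 v=5: → [30,36); WM=32
i=15 t=24 v=6: DROP (t<32-4); WM=32
i=16 t=34 v=2: → [30,36); WM=32

3 5 15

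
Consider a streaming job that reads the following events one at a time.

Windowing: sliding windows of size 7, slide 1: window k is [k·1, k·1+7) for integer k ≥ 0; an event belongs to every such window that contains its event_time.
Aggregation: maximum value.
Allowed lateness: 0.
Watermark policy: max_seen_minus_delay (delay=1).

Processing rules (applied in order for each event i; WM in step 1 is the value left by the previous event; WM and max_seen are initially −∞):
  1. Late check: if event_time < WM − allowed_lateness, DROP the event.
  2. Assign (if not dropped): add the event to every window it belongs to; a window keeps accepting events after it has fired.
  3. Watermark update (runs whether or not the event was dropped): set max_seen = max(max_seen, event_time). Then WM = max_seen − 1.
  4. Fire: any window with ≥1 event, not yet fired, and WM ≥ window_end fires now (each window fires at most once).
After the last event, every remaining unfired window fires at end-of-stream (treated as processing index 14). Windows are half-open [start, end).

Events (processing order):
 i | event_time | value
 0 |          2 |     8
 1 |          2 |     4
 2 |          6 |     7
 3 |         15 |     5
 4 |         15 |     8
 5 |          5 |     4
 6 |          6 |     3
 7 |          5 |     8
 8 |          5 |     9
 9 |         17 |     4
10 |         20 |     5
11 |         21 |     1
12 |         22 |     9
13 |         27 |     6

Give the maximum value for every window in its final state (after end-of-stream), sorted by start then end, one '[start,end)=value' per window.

[0,7)=8 [1,8)=8 [2,9)=8 [3,10)=7 [4,11)=7 [5,12)=7 [6,13)=7 [9,16)=8 [10,17)=8 [11,18)=8 [12,19)=8 [13,20)=8 [14,21)=8 [15,22)=8 [16,23)=9 [17,24)=9 [18,25)=9 [19,26)=9 [20,27)=9 [21,28)=9 [22,29)=9 [23,30)=6 [24,31)=6 [25,32)=6 [26,33)=6 [27,34)=6

i=0 t=2 v=8: → [2,9),[1,8),[0,7); WM=1
i=1 t=2 v=4: → [2,9),[1,8),[0,7); WM=1
i=2 t=6 v=7: → [6,13),[5,12),[4,11),[3,10),[2,9),[1,8),[0,7); WM=5
i=3 t=15 v=5: → [15,22),[14,21),[13,20),[12,19),[11,18),[10,17),[9,16); WM=14; [0,7) fires=8 [1,8) fires=8 [2,9) fires=8 [3,10) fires=7 [4,11) fires=7 [5,12) fires=7 [6,13) fires=7
i=4 t=15 v=8: → [15,22),[14,21),[13,20),[12,19),[11,18),[10,17),[9,16); WM=14
i=5 t=5 v=4: DROP (t<14-0); WM=14
i=6 t=6 v=3: DROP (t<14-0); WM=14
i=7 t=5 v=8: DROP (t<14-0); WM=14
i=8 t=5 v=9: DROP (t<14-0); WM=14
i=9 t=17 v=4: → [17,24),[16,23),[15,22),[14,21),[13,20),[12,19),[11,18); WM=16; [9,16) fires=8
i=10 t=20 v=5: → [20,27),[19,26),[18,25),[17,24),[16,23),[15,22),[14,21); WM=19; [10,17) fires=8 [11,18) fires=8 [12,19) fires=8
i=11 t=21 v=1: → [21,28),[20,27),[19,26),[18,25),[17,24),[16,23),[15,22); WM=20; [13,20) fires=8
i=12 t=22 v=9: → [22,29),[21,28),[20,27),[19,26),[18,25),[17,24),[16,23); WM=21; [14,21) fires=8
i=13 t=27 v=6: → [27,34),[26,33),[25,32),[24,31),[23,30),[22,29),[21,28); WM=26; [15,22) fires=8 [16,23) fires=9 [17,24) fires=9 [18,25) fires=9 [19,26) fires=9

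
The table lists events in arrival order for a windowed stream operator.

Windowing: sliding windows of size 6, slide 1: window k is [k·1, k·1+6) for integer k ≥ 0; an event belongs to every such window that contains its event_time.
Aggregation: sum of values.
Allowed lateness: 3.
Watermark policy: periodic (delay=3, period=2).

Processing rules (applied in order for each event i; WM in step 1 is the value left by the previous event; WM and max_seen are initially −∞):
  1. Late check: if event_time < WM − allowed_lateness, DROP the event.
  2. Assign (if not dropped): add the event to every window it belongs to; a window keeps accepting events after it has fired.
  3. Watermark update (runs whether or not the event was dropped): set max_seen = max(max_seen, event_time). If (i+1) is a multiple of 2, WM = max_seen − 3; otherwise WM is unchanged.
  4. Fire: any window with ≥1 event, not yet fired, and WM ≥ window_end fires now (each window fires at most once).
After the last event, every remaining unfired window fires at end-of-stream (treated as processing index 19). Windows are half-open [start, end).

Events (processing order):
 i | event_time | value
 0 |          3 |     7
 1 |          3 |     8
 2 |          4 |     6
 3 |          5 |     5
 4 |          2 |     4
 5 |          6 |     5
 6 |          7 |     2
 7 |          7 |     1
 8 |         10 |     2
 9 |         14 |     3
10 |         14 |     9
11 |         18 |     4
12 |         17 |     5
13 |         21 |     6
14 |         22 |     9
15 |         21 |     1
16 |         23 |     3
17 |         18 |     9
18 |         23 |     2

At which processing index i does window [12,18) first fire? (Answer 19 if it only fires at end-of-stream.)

i=0 t=3 v=7: → [3,9),[2,8),[1,7),[0,6); WM=−∞
i=1 t=3 v=8: → [3,9),[2,8),[1,7),[0,6); WM=0
i=2 t=4 v=6: → [4,10),[3,9),[2,8),[1,7),[0,6); WM=0
i=3 t=5 v=5: → [5,11),[4,10),[3,9),[2,8),[1,7),[0,6); WM=2
i=4 t=2 v=4: → [2,8),[1,7),[0,6); WM=2
i=5 t=6 v=5: → [6,12),[5,11),[4,10),[3,9),[2,8),[1,7); WM=3
i=6 t=7 v=2: → [7,13),[6,12),[5,11),[4,10),[3,9),[2,8); WM=3
i=7 t=7 v=1: → [7,13),[6,12),[5,11),[4,10),[3,9),[2,8); WM=4
i=8 t=10 v=2: → [10,16),[9,15),[8,14),[7,13),[6,12),[5,11); WM=4
i=9 t=14 v=3: → [14,20),[13,19),[12,18),[11,17),[10,16),[9,15); WM=11; [0,6) fires=30 [1,7) fires=35 [2,8) fires=38 [3,9) fires=34 [4,10) fires=19 [5,11) fires=15
i=10 t=14 v=9: → [14,20),[13,19),[12,18),[11,17),[10,16),[9,15); WM=11
i=11 t=18 v=4: → [18,24),[17,23),[16,22),[15,21),[14,20),[13,19); WM=15; [6,12) fires=10 [7,13) fires=5 [8,14) fires=2 [9,15) fires=14
i=12 t=17 v=5: → [17,23),[16,22),[15,21),[14,20),[13,19),[12,18); WM=15
i=13 t=21 v=6: → [21,27),[20,26),[19,25),[18,24),[17,23),[16,22); WM=18; [10,16) fires=14 [11,17) fires=12 [12,18) fires=17
i=14 t=22 v=9: → [22,28),[21,27),[20,26),[19,25),[18,24),[17,23); WM=18
i=15 t=21 v=1: → [21,27),[20,26),[19,25),[18,24),[17,23),[16,22); WM=19; [13,19) fires=21
i=16 t=23 v=3: → [23,29),[22,28),[21,27),[20,26),[19,25),[18,24); WM=19
i=17 t=18 v=9: → [18,24),[17,23),[16,22),[15,21),[14,20),[13,19); WM=20; [14,20) fires=30
i=18 t=23 v=2: → [23,29),[22,28),[21,27),[20,26),[19,25),[18,24); WM=20

13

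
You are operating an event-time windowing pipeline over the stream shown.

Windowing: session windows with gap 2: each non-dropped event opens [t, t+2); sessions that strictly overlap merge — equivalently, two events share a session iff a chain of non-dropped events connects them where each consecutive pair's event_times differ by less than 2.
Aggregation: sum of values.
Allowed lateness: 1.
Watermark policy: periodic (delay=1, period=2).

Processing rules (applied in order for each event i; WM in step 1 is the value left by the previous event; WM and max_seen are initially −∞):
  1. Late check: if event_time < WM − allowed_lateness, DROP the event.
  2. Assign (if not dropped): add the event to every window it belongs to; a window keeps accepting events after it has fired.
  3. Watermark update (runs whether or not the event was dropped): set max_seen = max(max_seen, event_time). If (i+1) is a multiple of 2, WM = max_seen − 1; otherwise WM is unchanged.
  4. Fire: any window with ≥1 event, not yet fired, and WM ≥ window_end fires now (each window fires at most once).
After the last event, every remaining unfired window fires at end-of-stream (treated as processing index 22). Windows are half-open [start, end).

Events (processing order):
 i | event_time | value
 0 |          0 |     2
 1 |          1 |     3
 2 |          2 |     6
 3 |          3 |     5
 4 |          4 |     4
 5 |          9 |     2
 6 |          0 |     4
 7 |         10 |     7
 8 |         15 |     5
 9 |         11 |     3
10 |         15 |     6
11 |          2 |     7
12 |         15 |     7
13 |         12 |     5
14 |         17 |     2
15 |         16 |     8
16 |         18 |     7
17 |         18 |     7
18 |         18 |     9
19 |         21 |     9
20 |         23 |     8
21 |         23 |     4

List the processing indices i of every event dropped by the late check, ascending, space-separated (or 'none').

i=0 t=0 v=2: → [0,2); WM=−∞
i=1 t=1 v=3: → [0,3); WM=0
i=2 t=2 v=6: → [0,4); WM=0
i=3 t=3 v=5: → [0,5); WM=2
i=4 t=4 v=4: → [0,6); WM=2
i=5 t=9 v=2: → [9,11); WM=8
i=6 t=0 v=4: DROP (t<8-1); WM=8
i=7 t=10 v=7: → [9,12); WM=9
i=8 t=15 v=5: → [15,17); WM=9
i=9 t=11 v=3: → [9,13); WM=14
i=10 t=15 v=6: → [15,17); WM=14
i=11 t=2 v=7: DROP (t<14-1); WM=14
i=12 t=15 v=7: → [15,17); WM=14
i=13 t=12 v=5: DROP (t<14-1); WM=14
i=14 t=17 v=2: → [17,19); WM=14
i=15 t=16 v=8: → [15,19); WM=16
i=16 t=18 v=7: → [15,20); WM=16
i=17 t=18 v=7: → [15,20); WM=17
i=18 t=18 v=9: → [15,20); WM=17
i=19 t=21 v=9: → [21,23); WM=20
i=20 t=23 v=8: → [23,25); WM=20
i=21 t=23 v=4: → [23,25); WM=22

6 11 13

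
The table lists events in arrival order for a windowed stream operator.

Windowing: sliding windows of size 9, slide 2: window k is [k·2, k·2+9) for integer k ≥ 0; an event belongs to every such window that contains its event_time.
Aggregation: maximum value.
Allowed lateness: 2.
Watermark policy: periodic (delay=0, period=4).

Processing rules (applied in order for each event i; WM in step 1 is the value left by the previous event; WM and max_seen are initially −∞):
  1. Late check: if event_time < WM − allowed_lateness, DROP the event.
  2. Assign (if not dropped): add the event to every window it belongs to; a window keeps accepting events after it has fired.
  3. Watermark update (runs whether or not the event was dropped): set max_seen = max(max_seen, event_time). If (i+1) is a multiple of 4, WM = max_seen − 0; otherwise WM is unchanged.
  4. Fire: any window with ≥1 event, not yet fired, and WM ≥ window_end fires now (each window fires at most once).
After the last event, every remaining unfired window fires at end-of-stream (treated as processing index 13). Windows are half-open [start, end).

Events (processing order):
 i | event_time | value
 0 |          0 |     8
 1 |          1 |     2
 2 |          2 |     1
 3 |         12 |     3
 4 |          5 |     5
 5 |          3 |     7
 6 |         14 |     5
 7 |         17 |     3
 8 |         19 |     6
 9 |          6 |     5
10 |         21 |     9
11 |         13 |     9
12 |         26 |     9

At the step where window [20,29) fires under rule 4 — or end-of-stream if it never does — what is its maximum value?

9

i=0 t=0 v=8: → [0,9); WM=−∞
i=1 t=1 v=2: → [0,9); WM=−∞
i=2 t=2 v=1: → [2,11),[0,9); WM=−∞
i=3 t=12 v=3: → [12,21),[10,19),[8,17),[6,15),[4,13); WM=12; [0,9) fires=8 [2,11) fires=1
i=4 t=5 v=5: DROP (t<12-2); WM=12
i=5 t=3 v=7: DROP (t<12-2); WM=12
i=6 t=14 v=5: → [14,23),[12,21),[10,19),[8,17),[6,15); WM=12
i=7 t=17 v=3: → [16,25),[14,23),[12,21),[10,19); WM=17; [4,13) fires=3 [6,15) fires=5 [8,17) fires=5
i=8 t=19 v=6: → [18,27),[16,25),[14,23),[12,21); WM=17
i=9 t=6 v=5: DROP (t<17-2); WM=17
i=10 t=21 v=9: → [20,29),[18,27),[16,25),[14,23); WM=17
i=11 t=13 v=9: DROP (t<17-2); WM=21; [10,19) fires=5 [12,21) fires=6
i=12 t=26 v=9: → [26,35),[24,33),[22,31),[20,29),[18,27); WM=21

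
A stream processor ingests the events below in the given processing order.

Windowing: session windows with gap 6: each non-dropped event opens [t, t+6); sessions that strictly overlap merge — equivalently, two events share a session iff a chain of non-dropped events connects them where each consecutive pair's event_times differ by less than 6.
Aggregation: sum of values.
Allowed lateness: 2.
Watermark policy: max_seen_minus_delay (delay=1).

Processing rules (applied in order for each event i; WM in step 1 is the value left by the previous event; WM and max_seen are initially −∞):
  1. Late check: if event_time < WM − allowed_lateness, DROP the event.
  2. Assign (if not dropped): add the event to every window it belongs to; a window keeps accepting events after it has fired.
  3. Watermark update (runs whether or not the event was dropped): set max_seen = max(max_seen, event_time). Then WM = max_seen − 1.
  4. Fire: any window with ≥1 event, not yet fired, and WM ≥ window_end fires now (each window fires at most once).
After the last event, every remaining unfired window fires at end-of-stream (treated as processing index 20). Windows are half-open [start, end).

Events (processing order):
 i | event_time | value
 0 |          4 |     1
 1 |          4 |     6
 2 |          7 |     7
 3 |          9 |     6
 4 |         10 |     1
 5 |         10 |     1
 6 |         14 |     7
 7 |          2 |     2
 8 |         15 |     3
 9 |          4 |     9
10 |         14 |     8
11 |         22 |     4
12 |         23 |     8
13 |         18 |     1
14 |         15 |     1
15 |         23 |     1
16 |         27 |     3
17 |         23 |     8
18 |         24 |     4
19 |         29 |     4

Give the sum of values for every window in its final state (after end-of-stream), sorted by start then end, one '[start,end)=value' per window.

[4,21)=40 [22,35)=24

i=0 t=4 v=1: → [4,10); WM=3
i=1 t=4 v=6: → [4,10); WM=3
i=2 t=7 v=7: → [4,13); WM=6
i=3 t=9 v=6: → [4,15); WM=8
i=4 t=10 v=1: → [4,16); WM=9
i=5 t=10 v=1: → [4,16); WM=9
i=6 t=14 v=7: → [4,20); WM=13
i=7 t=2 v=2: DROP (t<13-2); WM=13
i=8 t=15 v=3: → [4,21); WM=14
i=9 t=4 v=9: DROP (t<14-2); WM=14
i=10 t=14 v=8: → [4,21); WM=14
i=11 t=22 v=4: → [22,28); WM=21
i=12 t=23 v=8: → [22,29); WM=22
i=13 t=18 v=1: DROP (t<22-2); WM=22
i=14 t=15 v=1: DROP (t<22-2); WM=22
i=15 t=23 v=1: → [22,29); WM=22
i=16 t=27 v=3: → [22,33); WM=26
i=17 t=23 v=8: DROP (t<26-2); WM=26
i=18 t=24 v=4: → [22,33); WM=26
i=19 t=29 v=4: → [22,35); WM=28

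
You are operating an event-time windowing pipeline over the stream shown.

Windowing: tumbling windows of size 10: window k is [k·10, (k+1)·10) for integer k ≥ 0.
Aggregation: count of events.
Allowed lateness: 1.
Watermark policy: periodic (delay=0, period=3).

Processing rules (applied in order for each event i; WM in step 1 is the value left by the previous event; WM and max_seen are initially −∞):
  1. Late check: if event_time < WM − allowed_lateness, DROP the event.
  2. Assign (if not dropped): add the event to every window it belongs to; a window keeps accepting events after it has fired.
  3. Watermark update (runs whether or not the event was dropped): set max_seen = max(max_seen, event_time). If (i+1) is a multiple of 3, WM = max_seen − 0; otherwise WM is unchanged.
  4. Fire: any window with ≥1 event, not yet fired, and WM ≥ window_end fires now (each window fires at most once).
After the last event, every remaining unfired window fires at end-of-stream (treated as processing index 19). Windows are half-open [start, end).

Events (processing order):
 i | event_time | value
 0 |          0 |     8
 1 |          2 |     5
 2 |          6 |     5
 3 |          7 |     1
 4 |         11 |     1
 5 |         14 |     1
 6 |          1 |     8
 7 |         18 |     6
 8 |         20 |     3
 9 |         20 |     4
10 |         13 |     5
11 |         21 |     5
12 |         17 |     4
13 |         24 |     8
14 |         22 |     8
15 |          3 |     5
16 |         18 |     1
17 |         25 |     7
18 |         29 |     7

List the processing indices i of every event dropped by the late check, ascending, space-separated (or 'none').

i=0 t=0 v=8: → [0,10); WM=−∞
i=1 t=2 v=5: → [0,10); WM=−∞
i=2 t=6 v=5: → [0,10); WM=6
i=3 t=7 v=1: → [0,10); WM=6
i=4 t=11 v=1: → [10,20); WM=6
i=5 t=14 v=1: → [10,20); WM=14; [0,10) fires=4
i=6 t=1 v=8: DROP (t<14-1); WM=14
i=7 t=18 v=6: → [10,20); WM=14
i=8 t=20 v=3: → [20,30); WM=20; [10,20) fires=3
i=9 t=20 v=4: → [20,30); WM=20
i=10 t=13 v=5: DROP (t<20-1); WM=20
i=11 t=21 v=5: → [20,30); WM=21
i=12 t=17 v=4: DROP (t<21-1); WM=21
i=13 t=24 v=8: → [20,30); WM=21
i=14 t=22 v=8: → [20,30); WM=24
i=15 t=3 v=5: DROP (t<24-1); WM=24
i=16 t=18 v=1: DROP (t<24-1); WM=24
i=17 t=25 v=7: → [20,30); WM=25
i=18 t=29 v=7: → [20,30); WM=25

6 10 12 15 16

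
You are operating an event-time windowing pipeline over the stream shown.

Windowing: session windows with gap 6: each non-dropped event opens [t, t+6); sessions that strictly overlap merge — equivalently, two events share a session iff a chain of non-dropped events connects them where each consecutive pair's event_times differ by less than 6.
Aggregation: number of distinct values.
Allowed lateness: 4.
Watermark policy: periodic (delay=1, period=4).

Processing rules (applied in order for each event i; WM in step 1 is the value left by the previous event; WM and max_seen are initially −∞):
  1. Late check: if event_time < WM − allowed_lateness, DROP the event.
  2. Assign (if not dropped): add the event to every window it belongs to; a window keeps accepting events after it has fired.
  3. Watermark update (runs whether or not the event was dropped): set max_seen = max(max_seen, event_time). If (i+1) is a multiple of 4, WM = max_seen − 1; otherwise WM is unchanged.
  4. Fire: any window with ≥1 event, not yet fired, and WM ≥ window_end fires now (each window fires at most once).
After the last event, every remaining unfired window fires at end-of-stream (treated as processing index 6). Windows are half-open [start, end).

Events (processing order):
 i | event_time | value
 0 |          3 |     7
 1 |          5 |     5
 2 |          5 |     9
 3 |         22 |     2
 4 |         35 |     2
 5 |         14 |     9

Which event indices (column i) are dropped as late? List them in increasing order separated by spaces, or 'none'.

i=0 t=3 v=7: → [3,9); WM=−∞
i=1 t=5 v=5: → [3,11); WM=−∞
i=2 t=5 v=9: → [3,11); WM=−∞
i=3 t=22 v=2: → [22,28); WM=21
i=4 t=35 v=2: → [35,41); WM=21
i=5 t=14 v=9: DROP (t<21-4); WM=21

5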